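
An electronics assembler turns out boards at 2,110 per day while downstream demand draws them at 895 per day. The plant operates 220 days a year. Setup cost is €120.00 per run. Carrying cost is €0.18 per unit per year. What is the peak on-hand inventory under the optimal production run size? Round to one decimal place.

Annual demand D = 895 × 220 = 196,900.
Production build-up factor (1 − d/p) = 1 − 895/2,110 = 0.5758.
Q* = √(2DS / (H(1 − d/p))) = √(2 × 196,900 × 120 / (0.18 × 0.5758)).
= √(47,256,000 / 0.1036) ≈ 21352.332.
Maximum inventory = Q*(1 − d/p) = 21352.332 × 0.5758 ≈ 12295.300.

I_max ≈ 12,295.3 boards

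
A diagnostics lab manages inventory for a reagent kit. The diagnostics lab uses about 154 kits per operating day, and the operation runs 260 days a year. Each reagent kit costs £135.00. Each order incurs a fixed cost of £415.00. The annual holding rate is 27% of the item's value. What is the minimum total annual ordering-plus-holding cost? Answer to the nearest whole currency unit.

Annual demand D = 154 × 260 = 40,040.
Holding cost H = 0.27 × £135.00 = £36.4500 per unit per year.
Q* = √(2DS/H) = √(2 × 40,040 × 415 / 36.45) ≈ 954.85.
At the optimum the two cost components are equal, so total cost = 2·(Q*/2)H = Q*·H.
Minimum total = √(2DSH) = √(2 × 40,040 × 415 × 36.45) ≈ 34804.456.

TC* ≈ £34,804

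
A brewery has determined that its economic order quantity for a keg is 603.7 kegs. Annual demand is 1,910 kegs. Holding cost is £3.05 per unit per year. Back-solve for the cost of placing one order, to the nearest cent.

S ≈ £290.99

The basic EOQ model gives Q* = √(2DS/H); rearrange for the unknown.
From Q* = √(2DS/H): S = Q*²H / (2D) = 603.7² × 3.05 / (2 × 1,910) = 290.9905.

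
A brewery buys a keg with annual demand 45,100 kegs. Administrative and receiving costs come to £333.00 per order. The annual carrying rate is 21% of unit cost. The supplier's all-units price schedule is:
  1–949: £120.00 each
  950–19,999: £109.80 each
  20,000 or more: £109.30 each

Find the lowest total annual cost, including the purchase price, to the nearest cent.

TC* ≈ £4,978,296.99

Holding cost per unit per year at price C is H = 0.21·C.
Candidates are each tier's EOQ (if it falls in that tier) and each price-break quantity.
Tier 1 (£120.00): EOQ = 1091.8 exceeds tier's upper bound 949, so this tier is dominated.
EOQ at £109.80 = 1141.3 (feasible in tier 2): TC = 45,100×£109.80 + (45,100/1141.3)×333 + (1141.3/2)×0.21×£109.80 = £4,978,296.99.
EOQ at £109.30 = 1143.9 < 20000, so use break Q=20000: TC = 45,100×£109.30 + (45,100/20000.0)×333 + (20000.0/2)×0.21×£109.30 = £5,159,710.92.
Lowest total cost among the candidates is at Q = 1141.3.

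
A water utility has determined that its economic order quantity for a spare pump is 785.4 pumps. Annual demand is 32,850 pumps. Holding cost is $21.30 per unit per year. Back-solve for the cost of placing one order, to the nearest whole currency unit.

S ≈ $200

Invert the EOQ relation Q*² = 2DS/H.
From Q* = √(2DS/H): S = Q*²H / (2D) = 785.4² × 21.3 / (2 × 32,850) = 199.9844.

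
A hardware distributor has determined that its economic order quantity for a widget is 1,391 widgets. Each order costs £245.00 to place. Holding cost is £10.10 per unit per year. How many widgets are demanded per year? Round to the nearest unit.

The basic EOQ model gives Q* = √(2DS/H); rearrange for the unknown.
From Q* = √(2DS/H): D = Q*²H / (2S) = 1,391² × 10.1 / (2 × 245) = 39882.241.

D ≈ 39,882 widgets per year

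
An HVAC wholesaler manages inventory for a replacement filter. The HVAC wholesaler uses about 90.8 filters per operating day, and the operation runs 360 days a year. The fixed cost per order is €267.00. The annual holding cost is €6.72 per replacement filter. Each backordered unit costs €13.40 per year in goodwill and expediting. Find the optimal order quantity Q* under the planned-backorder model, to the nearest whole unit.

Annual demand D = 90.8 × 360 = 32,688.
With planned backorders, Q* = √(2DS/H) · √((H+B)/B).
√(2DS/H) = √(2 × 32,688 × 267 / 6.72) = 1611.685.
√((H+B)/B) = √((6.72+13.4)/13.4) = 1.2254.
Q* ≈ 1974.885.

Q* ≈ 1,975 filters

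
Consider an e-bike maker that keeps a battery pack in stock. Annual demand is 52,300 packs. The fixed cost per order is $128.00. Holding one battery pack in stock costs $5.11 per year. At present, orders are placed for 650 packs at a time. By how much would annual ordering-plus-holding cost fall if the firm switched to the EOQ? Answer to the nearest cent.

Extra cost ≈ $3,688.38 per year

EOQ = √(2DS/H) = √(2 × 52,300 × 128 / 5.11) ≈ 1618.68.
Cost at Q* = (D/Q*)S + (Q*/2)H = √(2DSH) ≈ $8,271.44.
Cost at Q = 650: (52,300/650)×128 + (650/2)×5.11 = $10,299.08 + $1,660.75 = $11,959.83.
Excess = $11,959.83 − $8,271.44 = $3,688.38.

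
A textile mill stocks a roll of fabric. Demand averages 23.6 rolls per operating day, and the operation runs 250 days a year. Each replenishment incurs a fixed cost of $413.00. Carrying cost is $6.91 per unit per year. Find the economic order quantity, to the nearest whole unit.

Q* ≈ 840 rolls

Annual demand D = 23.6 × 250 = 5,900.
EOQ = √(2DS / H) = √(2 × 5,900 × 413 / 6.91).
= √(4,873,400 / 6.91) = √705,267.7279 ≈ 839.802.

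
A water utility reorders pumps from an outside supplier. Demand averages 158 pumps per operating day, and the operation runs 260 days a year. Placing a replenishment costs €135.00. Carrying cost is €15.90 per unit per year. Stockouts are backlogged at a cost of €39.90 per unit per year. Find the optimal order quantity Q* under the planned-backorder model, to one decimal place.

Q* ≈ 987.7 pumps

Annual demand D = 158 × 260 = 41,080.
With planned backorders, Q* = √(2DS/H) · √((H+B)/B).
√(2DS/H) = √(2 × 41,080 × 135 / 15.9) = 835.215.
√((H+B)/B) = √((15.9+39.9)/39.9) = 1.1826.
Q* ≈ 987.709.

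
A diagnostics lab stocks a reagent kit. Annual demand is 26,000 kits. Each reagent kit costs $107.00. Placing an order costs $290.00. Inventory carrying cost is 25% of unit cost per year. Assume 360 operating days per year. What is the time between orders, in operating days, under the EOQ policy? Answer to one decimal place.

Holding cost H = 0.25 × $107.00 = $26.7500 per unit per year.
The optimal lot size = √(2DS/H) = √(2 × 26,000 × 290 / 26.75) ≈ 750.83.
Cycle time = Q*/D × 360 = 750.83 / 26,000 × 360 ≈ 10.396 days.

T ≈ 10.4 days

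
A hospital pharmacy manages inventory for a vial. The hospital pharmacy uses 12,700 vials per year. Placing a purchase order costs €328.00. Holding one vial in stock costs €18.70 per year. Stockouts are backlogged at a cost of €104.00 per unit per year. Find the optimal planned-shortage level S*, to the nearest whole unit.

S* ≈ 110 vials

With planned backorders, Q* = √(2DS/H) · √((H+B)/B).
√(2DS/H) = √(2 × 12,700 × 328 / 18.7) = 667.472.
√((H+B)/B) = √((18.7+104)/104) = 1.0862.
Q* ≈ 725.001.
S* = Q* · H/(H+B) = 725.001 × 18.7/122.7 ≈ 110.493.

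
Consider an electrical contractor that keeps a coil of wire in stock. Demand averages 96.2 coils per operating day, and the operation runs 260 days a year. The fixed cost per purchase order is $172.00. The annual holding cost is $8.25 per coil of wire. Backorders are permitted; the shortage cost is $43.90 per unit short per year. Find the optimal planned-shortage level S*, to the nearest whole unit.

Annual demand D = 96.2 × 260 = 25,012.
With planned backorders, Q* = √(2DS/H) · √((H+B)/B).
√(2DS/H) = √(2 × 25,012 × 172 / 8.25) = 1021.237.
√((H+B)/B) = √((8.25+43.9)/43.9) = 1.0899.
Q* ≈ 1113.067.
S* = Q* · H/(H+B) = 1113.067 × 8.25/52.15 ≈ 176.084.

S* ≈ 176 coils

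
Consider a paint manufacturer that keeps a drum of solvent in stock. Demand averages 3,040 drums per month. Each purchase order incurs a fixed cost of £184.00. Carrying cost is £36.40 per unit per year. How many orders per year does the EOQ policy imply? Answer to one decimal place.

Annual demand D = 3,040 × 12 = 36,480.
EOQ = √(2DS/H) = √(2 × 36,480 × 184 / 36.4) ≈ 607.30.
Orders per year = D / Q* = 36,480 / 607.30 ≈ 60.070.

N ≈ 60.1 orders per year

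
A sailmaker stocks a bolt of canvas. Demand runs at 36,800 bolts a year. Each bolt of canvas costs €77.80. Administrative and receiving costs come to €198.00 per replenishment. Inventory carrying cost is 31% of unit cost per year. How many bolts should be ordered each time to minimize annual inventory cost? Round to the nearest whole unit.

Q* ≈ 777 bolts

Holding cost H = 0.31 × €77.80 = €24.1180 per unit per year.
EOQ = √(2DS / H) = √(2 × 36,800 × 198 / 24.118).
= √(14,572,800 / 24.118) = √604,229.2064 ≈ 777.322.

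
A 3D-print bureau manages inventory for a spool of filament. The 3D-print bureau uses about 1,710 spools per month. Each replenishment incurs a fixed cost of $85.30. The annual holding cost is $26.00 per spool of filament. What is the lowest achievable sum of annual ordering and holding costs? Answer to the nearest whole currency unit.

Annual demand D = 1,710 × 12 = 20,520.
EOQ = √(2DS/H) = √(2 × 20,520 × 85.3 / 26) ≈ 366.94.
At the optimum the two cost components are equal, so total cost = 2·(Q*/2)H = Q*·H.
Minimum total = √(2DSH) = √(2 × 20,520 × 85.3 × 26) ≈ 9540.362.

TC* ≈ $9,540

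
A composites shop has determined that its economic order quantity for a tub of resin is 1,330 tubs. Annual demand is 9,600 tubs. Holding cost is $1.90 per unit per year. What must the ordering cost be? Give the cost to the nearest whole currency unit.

Squaring Q* = √(2DS/H) gives Q*² = 2DS/H.
From Q* = √(2DS/H): S = Q*²H / (2D) = 1,330² × 1.9 / (2 × 9,600) = 175.0474.

S ≈ $175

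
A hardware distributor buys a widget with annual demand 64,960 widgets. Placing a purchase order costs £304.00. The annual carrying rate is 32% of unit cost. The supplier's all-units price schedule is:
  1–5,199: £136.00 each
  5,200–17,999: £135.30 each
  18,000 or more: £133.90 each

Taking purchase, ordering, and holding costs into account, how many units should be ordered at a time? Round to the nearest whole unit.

Q* ≈ 953 widgets

Holding cost per unit per year at price C is H = 0.32·C.
For each price level, check whether its EOQ is feasible; otherwise the best quantity at that price is the breakpoint.
EOQ at £136.00 = 952.6 (feasible in tier 1): TC = 64,960×£136.00 + (64,960/952.6)×304 + (952.6/2)×0.32×£136.00 = £8,876,019.04.
EOQ at £135.30 = 955.1 < 5200, so use break Q=5200: TC = 64,960×£135.30 + (64,960/5200.0)×304 + (5200.0/2)×0.32×£135.30 = £8,905,455.26.
EOQ at £133.90 = 960.1 < 18000, so use break Q=18000: TC = 64,960×£133.90 + (64,960/18000.0)×304 + (18000.0/2)×0.32×£133.90 = £9,084,873.10.
Lowest total cost is £8,876,019.04 at Q = 952.6.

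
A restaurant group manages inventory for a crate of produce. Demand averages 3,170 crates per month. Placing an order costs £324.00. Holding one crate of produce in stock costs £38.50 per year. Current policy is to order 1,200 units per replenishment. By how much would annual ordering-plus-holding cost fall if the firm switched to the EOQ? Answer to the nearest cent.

Extra cost ≈ £2,564.60 per year

Annual demand D = 3,170 × 12 = 38,040.
EOQ = √(2DS/H) = √(2 × 38,040 × 324 / 38.5) ≈ 800.16.
Cost at Q* = (D/Q*)S + (Q*/2)H = √(2DSH) ≈ £30,806.20.
Cost at Q = 1,200: (38,040/1,200)×324 + (1,200/2)×38.5 = £10,270.80 + £23,100.00 = £33,370.80.
Excess = £33,370.80 − £30,806.20 = £2,564.60.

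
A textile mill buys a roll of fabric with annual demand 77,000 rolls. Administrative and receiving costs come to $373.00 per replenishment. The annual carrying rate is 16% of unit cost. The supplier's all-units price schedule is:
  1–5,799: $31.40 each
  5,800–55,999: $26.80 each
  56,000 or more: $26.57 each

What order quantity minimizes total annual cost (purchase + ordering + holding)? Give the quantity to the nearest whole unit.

Holding cost per unit per year at price C is H = 0.16·C.
Candidates are each tier's EOQ (if it falls in that tier) and each price-break quantity.
EOQ at $31.40 = 3381.3 (feasible in tier 1): TC = 77,000×$31.40 + (77,000/3381.3)×373 + (3381.3/2)×0.16×$31.40 = $2,434,787.90.
EOQ at $26.80 = 3660.1 < 5800, so use break Q=5800: TC = 77,000×$26.80 + (77,000/5800.0)×373 + (5800.0/2)×0.16×$26.80 = $2,080,987.10.
EOQ at $26.57 = 3675.9 < 56000, so use break Q=56000: TC = 77,000×$26.57 + (77,000/56000.0)×373 + (56000.0/2)×0.16×$26.57 = $2,165,436.48.
Lowest total cost is $2,080,987.10 at Q = 5800.0.

Q* ≈ 5,800 rolls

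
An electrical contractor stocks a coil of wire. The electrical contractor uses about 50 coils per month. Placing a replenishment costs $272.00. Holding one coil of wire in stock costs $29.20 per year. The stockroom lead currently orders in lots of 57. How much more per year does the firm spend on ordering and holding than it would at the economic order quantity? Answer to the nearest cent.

Annual demand D = 50 × 12 = 600.
EOQ = √(2DS/H) = √(2 × 600 × 272 / 29.2) ≈ 105.73.
Cost at Q* = (D/Q*)S + (Q*/2)H = √(2DSH) ≈ $3,087.21.
Cost at Q = 57: (600/57)×272 + (57/2)×29.2 = $2,863.16 + $832.20 = $3,695.36.
Excess = $3,695.36 − $3,087.21 = $608.15.

Extra cost ≈ $608.15 per year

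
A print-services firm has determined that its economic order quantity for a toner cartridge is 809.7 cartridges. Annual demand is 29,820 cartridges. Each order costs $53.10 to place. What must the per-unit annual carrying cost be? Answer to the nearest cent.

The basic EOQ model gives Q* = √(2DS/H); rearrange for the unknown.
From Q* = √(2DS/H): H = 2DS / Q*² = 2 × 29,820 × 53.1 / 809.7² = 4.8304.

H ≈ $4.83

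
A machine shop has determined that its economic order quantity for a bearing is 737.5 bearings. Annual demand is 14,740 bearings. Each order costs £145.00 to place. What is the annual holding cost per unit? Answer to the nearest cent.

H ≈ £7.86

Squaring Q* = √(2DS/H) gives Q*² = 2DS/H.
From Q* = √(2DS/H): H = 2DS / Q*² = 2 × 14,740 × 145 / 737.5² = 7.8591.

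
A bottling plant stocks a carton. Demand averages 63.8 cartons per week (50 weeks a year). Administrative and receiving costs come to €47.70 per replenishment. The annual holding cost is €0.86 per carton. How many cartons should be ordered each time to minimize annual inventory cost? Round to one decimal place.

Annual demand D = 63.8 × 50 = 3,190.
EOQ = √(2DS / H) = √(2 × 3,190 × 47.7 / 0.86).
= √(304,326 / 0.86) = √353,867.4419 ≈ 594.868.

Q* ≈ 594.9 cartons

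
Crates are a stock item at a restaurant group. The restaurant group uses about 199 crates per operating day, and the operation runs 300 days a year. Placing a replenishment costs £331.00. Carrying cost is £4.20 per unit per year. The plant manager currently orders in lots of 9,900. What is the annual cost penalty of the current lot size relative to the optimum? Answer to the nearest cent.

Annual demand D = 199 × 300 = 59,700.
EOQ = √(2DS/H) = √(2 × 59,700 × 331 / 4.2) ≈ 3067.55.
Cost at Q* = (D/Q*)S + (Q*/2)H = √(2DSH) ≈ £12,883.71.
Cost at Q = 9,900: (59,700/9,900)×331 + (9,900/2)×4.2 = £1,996.03 + £20,790.00 = £22,786.03.
Excess = £22,786.03 − £12,883.71 = £9,902.32.

Extra cost ≈ £9,902.32 per year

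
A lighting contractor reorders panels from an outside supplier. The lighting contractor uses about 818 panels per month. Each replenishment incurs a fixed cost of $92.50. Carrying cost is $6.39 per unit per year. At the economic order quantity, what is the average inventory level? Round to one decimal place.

Annual demand D = 818 × 12 = 9,816.
The optimal lot size = √(2DS/H) = √(2 × 9,816 × 92.5 / 6.39) ≈ 533.09.
Average inventory = Q*/2 ≈ 533.09 / 2 = 266.546.

Average inventory ≈ 266.5 panels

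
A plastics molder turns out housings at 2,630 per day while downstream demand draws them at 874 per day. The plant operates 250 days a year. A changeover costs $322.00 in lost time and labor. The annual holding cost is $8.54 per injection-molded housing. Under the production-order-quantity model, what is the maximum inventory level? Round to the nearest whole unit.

I_max ≈ 3,317 housings

Annual demand D = 874 × 250 = 218,500.
Production build-up factor (1 − d/p) = 1 − 874/2,630 = 0.6677.
Q* = √(2DS / (H(1 − d/p))) = √(2 × 218,500 × 322 / (8.54 × 0.6677)).
= √(140,714,000 / 5.702) ≈ 4967.700.
Maximum inventory = Q*(1 − d/p) = 4967.700 × 0.6677 ≈ 3316.837.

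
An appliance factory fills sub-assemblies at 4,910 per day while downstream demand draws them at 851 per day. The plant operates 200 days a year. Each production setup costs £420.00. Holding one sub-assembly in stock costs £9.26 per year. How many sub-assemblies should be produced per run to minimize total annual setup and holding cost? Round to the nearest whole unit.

Q* ≈ 4,322 sub-assemblies

Annual demand D = 851 × 200 = 170,200.
Production build-up factor (1 − d/p) = 1 − 851/4,910 = 0.8267.
Q* = √(2DS / (H(1 − d/p))) = √(2 × 170,200 × 420 / (9.26 × 0.8267)).
= √(142,968,000 / 7.6551) ≈ 4321.606.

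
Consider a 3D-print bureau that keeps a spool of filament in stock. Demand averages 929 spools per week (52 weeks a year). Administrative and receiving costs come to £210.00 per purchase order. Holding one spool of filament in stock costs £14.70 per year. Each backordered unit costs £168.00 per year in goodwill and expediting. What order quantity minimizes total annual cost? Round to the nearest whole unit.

Q* ≈ 1,225 spools

Annual demand D = 929 × 52 = 48,308.
With planned backorders, Q* = √(2DS/H) · √((H+B)/B).
√(2DS/H) = √(2 × 48,308 × 210 / 14.7) = 1174.831.
√((H+B)/B) = √((14.7+168)/168) = 1.0428.
Q* ≈ 1225.152.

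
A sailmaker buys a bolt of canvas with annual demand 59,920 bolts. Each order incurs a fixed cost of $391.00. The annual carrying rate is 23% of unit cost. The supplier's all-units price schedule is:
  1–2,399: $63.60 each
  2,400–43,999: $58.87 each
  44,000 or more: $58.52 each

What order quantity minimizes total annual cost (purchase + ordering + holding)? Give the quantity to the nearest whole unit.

Holding cost per unit per year at price C is H = 0.23·C.
Evaluate total cost at each tier's feasible EOQ or, if the EOQ is below the tier, at the tier's minimum quantity.
EOQ at $63.60 = 1789.8 (feasible in tier 1): TC = 59,920×$63.60 + (59,920/1789.8)×391 + (1789.8/2)×0.23×$63.60 = $3,837,092.73.
EOQ at $58.87 = 1860.3 < 2400, so use break Q=2400: TC = 59,920×$58.87 + (59,920/2400.0)×391 + (2400.0/2)×0.23×$58.87 = $3,553,500.49.
EOQ at $58.52 = 1865.8 < 44000, so use break Q=44000: TC = 59,920×$58.52 + (59,920/44000.0)×391 + (44000.0/2)×0.23×$58.52 = $3,803,162.07.
Lowest total cost is $3,553,500.49 at Q = 2400.0.

Q* ≈ 2,400 bolts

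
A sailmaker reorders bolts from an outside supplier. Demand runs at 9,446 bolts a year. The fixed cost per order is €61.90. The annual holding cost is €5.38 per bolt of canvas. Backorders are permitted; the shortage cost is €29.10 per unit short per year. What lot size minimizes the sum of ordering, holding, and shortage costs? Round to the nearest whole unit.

Q* ≈ 507 bolts

With planned backorders, Q* = √(2DS/H) · √((H+B)/B).
√(2DS/H) = √(2 × 9,446 × 61.9 / 5.38) = 466.222.
√((H+B)/B) = √((5.38+29.1)/29.1) = 1.0885.
Q* ≈ 507.493.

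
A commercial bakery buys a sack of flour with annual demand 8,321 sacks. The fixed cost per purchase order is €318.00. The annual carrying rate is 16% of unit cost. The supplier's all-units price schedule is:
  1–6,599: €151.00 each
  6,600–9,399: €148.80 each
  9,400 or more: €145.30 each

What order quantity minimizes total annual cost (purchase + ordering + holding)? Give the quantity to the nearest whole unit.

Holding cost per unit per year at price C is H = 0.16·C.
Candidates are each tier's EOQ (if it falls in that tier) and each price-break quantity.
EOQ at €151.00 = 468.0 (feasible in tier 1): TC = 8,321×€151.00 + (8,321/468.0)×318 + (468.0/2)×0.16×€151.00 = €1,267,778.45.
EOQ at €148.80 = 471.5 < 6600, so use break Q=6600: TC = 8,321×€148.80 + (8,321/6600.0)×318 + (6600.0/2)×0.16×€148.80 = €1,317,132.12.
EOQ at €145.30 = 477.1 < 9400, so use break Q=9400: TC = 8,321×€145.30 + (8,321/9400.0)×318 + (9400.0/2)×0.16×€145.30 = €1,318,588.40.
Lowest total cost is €1,267,778.45 at Q = 468.0.

Q* ≈ 468 sacks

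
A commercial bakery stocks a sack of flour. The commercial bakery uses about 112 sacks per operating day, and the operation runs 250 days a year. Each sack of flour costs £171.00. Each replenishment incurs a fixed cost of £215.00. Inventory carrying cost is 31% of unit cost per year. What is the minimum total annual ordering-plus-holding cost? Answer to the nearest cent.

Annual demand D = 112 × 250 = 28,000.
Holding cost H = 0.31 × £171.00 = £53.0100 per unit per year.
EOQ = √(2DS/H) = √(2 × 28,000 × 215 / 53.01) ≈ 476.58.
At the optimum the two cost components are equal, so total cost = 2·(Q*/2)H = Q*·H.
Minimum total = √(2DSH) = √(2 × 28,000 × 215 × 53.01) ≈ 25263.420.

TC* ≈ £25,263.42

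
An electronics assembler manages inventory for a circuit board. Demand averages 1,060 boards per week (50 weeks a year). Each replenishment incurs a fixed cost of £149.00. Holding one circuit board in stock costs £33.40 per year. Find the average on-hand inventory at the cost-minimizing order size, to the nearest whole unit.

Average inventory ≈ 344 boards

Annual demand D = 1,060 × 50 = 53,000.
EOQ = √(2DS/H) = √(2 × 53,000 × 149 / 33.4) ≈ 687.66.
Average inventory = Q*/2 ≈ 687.66 / 2 = 343.829.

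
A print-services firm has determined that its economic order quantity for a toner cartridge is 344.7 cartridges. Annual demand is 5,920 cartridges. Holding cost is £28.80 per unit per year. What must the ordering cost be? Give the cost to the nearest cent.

S ≈ £289.02

The basic EOQ model gives Q* = √(2DS/H); rearrange for the unknown.
From Q* = √(2DS/H): S = Q*²H / (2D) = 344.7² × 28.8 / (2 × 5,920) = 289.0170.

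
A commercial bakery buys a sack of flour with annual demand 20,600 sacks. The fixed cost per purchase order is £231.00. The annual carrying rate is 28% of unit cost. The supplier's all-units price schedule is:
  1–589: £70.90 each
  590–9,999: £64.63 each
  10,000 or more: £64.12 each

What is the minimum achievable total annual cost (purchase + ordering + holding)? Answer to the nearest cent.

Holding cost per unit per year at price C is H = 0.28·C.
Candidates are each tier's EOQ (if it falls in that tier) and each price-break quantity.
Tier 1 (£70.90): EOQ = 692.4 exceeds tier's upper bound 589, so this tier is dominated.
EOQ at £64.63 = 725.2 (feasible in tier 2): TC = 20,600×£64.63 + (20,600/725.2)×231 + (725.2/2)×0.28×£64.63 = £1,344,501.53.
EOQ at £64.12 = 728.1 < 10000, so use break Q=10000: TC = 20,600×£64.12 + (20,600/10000.0)×231 + (10000.0/2)×0.28×£64.12 = £1,411,115.86.
Lowest total cost among the candidates is at Q = 725.2.

TC* ≈ £1,344,501.53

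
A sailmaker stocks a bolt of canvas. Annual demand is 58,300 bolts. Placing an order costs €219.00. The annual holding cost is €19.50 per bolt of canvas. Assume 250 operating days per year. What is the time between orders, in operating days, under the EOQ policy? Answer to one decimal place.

T ≈ 4.9 days

The optimal lot size = √(2DS/H) = √(2 × 58,300 × 219 / 19.5) ≈ 1144.34.
Cycle time = Q*/D × 250 = 1144.34 / 58,300 × 250 ≈ 4.907 days.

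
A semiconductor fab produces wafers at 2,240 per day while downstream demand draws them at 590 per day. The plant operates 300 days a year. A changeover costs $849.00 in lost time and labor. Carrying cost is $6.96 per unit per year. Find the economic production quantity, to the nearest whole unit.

Annual demand D = 590 × 300 = 177,000.
Production build-up factor (1 − d/p) = 1 − 590/2,240 = 0.7366.
Q* = √(2DS / (H(1 − d/p))) = √(2 × 177,000 × 849 / (6.96 × 0.7366)).
= √(300,546,000 / 5.1268) ≈ 7656.546.

Q* ≈ 7,657 wafers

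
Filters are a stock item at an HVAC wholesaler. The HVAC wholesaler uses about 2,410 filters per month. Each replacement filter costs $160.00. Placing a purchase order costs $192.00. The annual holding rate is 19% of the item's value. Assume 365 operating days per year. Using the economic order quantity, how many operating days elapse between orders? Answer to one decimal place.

T ≈ 7.6 days

Annual demand D = 2,410 × 12 = 28,920.
Holding cost H = 0.19 × $160.00 = $30.4000 per unit per year.
EOQ = √(2DS/H) = √(2 × 28,920 × 192 / 30.4) ≈ 604.40.
Cycle time = Q*/D × 365 = 604.40 / 28,920 × 365 ≈ 7.628 days.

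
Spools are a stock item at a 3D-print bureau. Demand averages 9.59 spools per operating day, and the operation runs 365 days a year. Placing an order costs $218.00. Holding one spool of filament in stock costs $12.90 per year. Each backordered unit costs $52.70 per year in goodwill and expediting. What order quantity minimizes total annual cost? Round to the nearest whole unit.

Annual demand D = 9.59 × 365 = 3,500.35.
With planned backorders, Q* = √(2DS/H) · √((H+B)/B).
√(2DS/H) = √(2 × 3,500.35 × 218 / 12.9) = 343.957.
√((H+B)/B) = √((12.9+52.7)/52.7) = 1.1157.
Q* ≈ 383.752.

Q* ≈ 384 spools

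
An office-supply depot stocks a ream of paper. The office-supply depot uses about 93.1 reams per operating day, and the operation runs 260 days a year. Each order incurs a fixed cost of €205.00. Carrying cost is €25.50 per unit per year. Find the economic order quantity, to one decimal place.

Annual demand D = 93.1 × 260 = 24,206.
EOQ = √(2DS / H) = √(2 × 24,206 × 205 / 25.5).
= √(9,924,460 / 25.5) = √389,194.5098 ≈ 623.855.

Q* ≈ 623.9 reams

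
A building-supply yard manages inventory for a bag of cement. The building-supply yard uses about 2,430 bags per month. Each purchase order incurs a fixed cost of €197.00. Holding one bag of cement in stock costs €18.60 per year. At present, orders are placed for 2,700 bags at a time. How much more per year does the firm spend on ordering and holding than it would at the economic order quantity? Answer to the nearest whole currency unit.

Annual demand D = 2,430 × 12 = 29,160.
EOQ = √(2DS/H) = √(2 × 29,160 × 197 / 18.6) ≈ 785.93.
Cost at Q* = (D/Q*)S + (Q*/2)H = √(2DSH) ≈ €14,618.35.
Cost at Q = 2,700: (29,160/2,700)×197 + (2,700/2)×18.6 = €2,127.60 + €25,110.00 = €27,237.60.
Excess = €27,237.60 − €14,618.35 = €12,619.25.

Extra cost ≈ €12,619 per year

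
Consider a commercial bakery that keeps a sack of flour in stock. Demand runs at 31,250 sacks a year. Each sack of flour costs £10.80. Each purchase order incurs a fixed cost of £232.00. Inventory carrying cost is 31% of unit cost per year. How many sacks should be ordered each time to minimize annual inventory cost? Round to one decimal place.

Holding cost H = 0.31 × £10.80 = £3.3480 per unit per year.
EOQ = √(2DS / H) = √(2 × 31,250 × 232 / 3.348).
= √(14,500,000 / 3.348) = √4,330,943.8471 ≈ 2081.092.

Q* ≈ 2,081.1 sacks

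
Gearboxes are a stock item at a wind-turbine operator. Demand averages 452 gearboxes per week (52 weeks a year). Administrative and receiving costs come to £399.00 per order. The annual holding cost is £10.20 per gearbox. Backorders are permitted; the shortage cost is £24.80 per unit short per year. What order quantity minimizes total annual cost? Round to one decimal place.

Q* ≈ 1,610.9 gearboxes

Annual demand D = 452 × 52 = 23,504.
With planned backorders, Q* = √(2DS/H) · √((H+B)/B).
√(2DS/H) = √(2 × 23,504 × 399 / 10.2) = 1356.039.
√((H+B)/B) = √((10.2+24.8)/24.8) = 1.1880.
Q* ≈ 1610.944.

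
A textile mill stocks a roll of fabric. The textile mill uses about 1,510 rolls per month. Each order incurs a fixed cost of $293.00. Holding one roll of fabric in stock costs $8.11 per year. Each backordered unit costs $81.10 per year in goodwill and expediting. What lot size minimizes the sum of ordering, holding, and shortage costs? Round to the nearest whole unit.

Annual demand D = 1,510 × 12 = 18,120.
With planned backorders, Q* = √(2DS/H) · √((H+B)/B).
√(2DS/H) = √(2 × 18,120 × 293 / 8.11) = 1144.241.
√((H+B)/B) = √((8.11+81.1)/81.1) = 1.0488.
Q* ≈ 1200.090.

Q* ≈ 1,200 rolls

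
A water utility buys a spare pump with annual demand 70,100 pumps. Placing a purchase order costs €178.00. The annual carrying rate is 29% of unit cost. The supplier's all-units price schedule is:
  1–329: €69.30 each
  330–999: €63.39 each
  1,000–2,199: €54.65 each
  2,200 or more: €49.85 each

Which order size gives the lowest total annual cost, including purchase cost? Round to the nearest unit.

Q* ≈ 2,200 pumps

Holding cost per unit per year at price C is H = 0.29·C.
For each price level, check whether its EOQ is feasible; otherwise the best quantity at that price is the breakpoint.
Tier 1 (€69.30): EOQ = 1114.3 exceeds tier's upper bound 329, so this tier is dominated.
Tier 2 (€63.39): EOQ = 1165.1 exceeds tier's upper bound 999, so this tier is dominated.
EOQ at €54.65 = 1254.8 (feasible in tier 3): TC = 70,100×€54.65 + (70,100/1254.8)×178 + (1254.8/2)×0.29×€54.65 = €3,850,852.40.
EOQ at €49.85 = 1313.9 < 2200, so use break Q=2200: TC = 70,100×€49.85 + (70,100/2200.0)×178 + (2200.0/2)×0.29×€49.85 = €3,516,058.88.
Lowest total cost is €3,516,058.88 at Q = 2200.0.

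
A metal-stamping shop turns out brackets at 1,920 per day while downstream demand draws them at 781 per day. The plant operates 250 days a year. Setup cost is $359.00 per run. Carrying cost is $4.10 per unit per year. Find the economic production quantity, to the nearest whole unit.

Annual demand D = 781 × 250 = 195,250.
Production build-up factor (1 − d/p) = 1 − 781/1,920 = 0.5932.
Q* = √(2DS / (H(1 − d/p))) = √(2 × 195,250 × 359 / (4.1 × 0.5932)).
= √(140,189,500 / 2.4322) ≈ 7591.971.

Q* ≈ 7,592 brackets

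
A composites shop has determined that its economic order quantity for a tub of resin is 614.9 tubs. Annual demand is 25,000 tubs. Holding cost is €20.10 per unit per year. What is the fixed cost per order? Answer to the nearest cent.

Squaring Q* = √(2DS/H) gives Q*² = 2DS/H.
From Q* = √(2DS/H): S = Q*²H / (2D) = 614.9² × 20.1 / (2 × 25,000) = 151.9970.

S ≈ €152.00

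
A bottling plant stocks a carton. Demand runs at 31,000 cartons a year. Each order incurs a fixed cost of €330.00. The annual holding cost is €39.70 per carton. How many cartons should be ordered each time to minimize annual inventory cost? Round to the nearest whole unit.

EOQ = √(2DS / H) = √(2 × 31,000 × 330 / 39.7).
= √(20,460,000 / 39.7) = √515,365.2393 ≈ 717.889.

Q* ≈ 718 cartons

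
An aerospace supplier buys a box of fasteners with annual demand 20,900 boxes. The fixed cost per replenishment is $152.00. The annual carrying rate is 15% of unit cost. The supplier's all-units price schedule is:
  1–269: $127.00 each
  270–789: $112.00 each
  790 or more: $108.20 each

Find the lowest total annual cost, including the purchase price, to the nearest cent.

Holding cost per unit per year at price C is H = 0.15·C.
Candidates are each tier's EOQ (if it falls in that tier) and each price-break quantity.
Tier 1 ($127.00): EOQ = 577.5 exceeds tier's upper bound 269, so this tier is dominated.
EOQ at $112.00 = 615.0 (feasible in tier 2): TC = 20,900×$112.00 + (20,900/615.0)×152 + (615.0/2)×0.15×$112.00 = $2,351,131.53.
EOQ at $108.20 = 625.7 < 790, so use break Q=790: TC = 20,900×$108.20 + (20,900/790.0)×152 + (790.0/2)×0.15×$108.20 = $2,271,812.12.
Lowest total cost among the candidates is at Q = 790.0.

TC* ≈ $2,271,812.12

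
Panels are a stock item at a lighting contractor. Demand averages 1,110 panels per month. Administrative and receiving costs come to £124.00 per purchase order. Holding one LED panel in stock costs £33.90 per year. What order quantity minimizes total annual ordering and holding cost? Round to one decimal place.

Q* ≈ 312.2 panels

Annual demand D = 1,110 × 12 = 13,320.
EOQ = √(2DS / H) = √(2 × 13,320 × 124 / 33.9).
= √(3,303,360 / 33.9) = √97,444.2478 ≈ 312.161.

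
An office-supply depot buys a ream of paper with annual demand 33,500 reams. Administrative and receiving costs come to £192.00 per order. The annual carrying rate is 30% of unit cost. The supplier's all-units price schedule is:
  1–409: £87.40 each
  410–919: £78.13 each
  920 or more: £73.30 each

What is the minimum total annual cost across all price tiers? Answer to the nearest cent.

Holding cost per unit per year at price C is H = 0.30·C.
For each price level, check whether its EOQ is feasible; otherwise the best quantity at that price is the breakpoint.
Tier 1 (£87.40): EOQ = 700.4 exceeds tier's upper bound 409, so this tier is dominated.
EOQ at £78.13 = 740.8 (feasible in tier 2): TC = 33,500×£78.13 + (33,500/740.8)×192 + (740.8/2)×0.30×£78.13 = £2,634,719.31.
EOQ at £73.30 = 764.8 < 920, so use break Q=920: TC = 33,500×£73.30 + (33,500/920.0)×192 + (920.0/2)×0.30×£73.30 = £2,472,656.70.
Lowest total cost among the candidates is at Q = 920.0.

TC* ≈ £2,472,656.70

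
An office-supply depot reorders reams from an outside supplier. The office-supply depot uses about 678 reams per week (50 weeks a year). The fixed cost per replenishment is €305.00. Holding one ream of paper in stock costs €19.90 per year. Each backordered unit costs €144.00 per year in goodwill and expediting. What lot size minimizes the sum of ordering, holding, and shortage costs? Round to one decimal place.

Q* ≈ 1,087.5 reams

Annual demand D = 678 × 50 = 33,900.
With planned backorders, Q* = √(2DS/H) · √((H+B)/B).
√(2DS/H) = √(2 × 33,900 × 305 / 19.9) = 1019.385.
√((H+B)/B) = √((19.9+144)/144) = 1.0669.
Q* ≈ 1087.543.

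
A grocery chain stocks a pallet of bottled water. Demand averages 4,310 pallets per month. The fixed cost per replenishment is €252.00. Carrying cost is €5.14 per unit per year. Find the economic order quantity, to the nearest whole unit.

Q* ≈ 2,252 pallets

Annual demand D = 4,310 × 12 = 51,720.
EOQ = √(2DS / H) = √(2 × 51,720 × 252 / 5.14).
= √(26,066,880 / 5.14) = √5,071,377.4319 ≈ 2251.972.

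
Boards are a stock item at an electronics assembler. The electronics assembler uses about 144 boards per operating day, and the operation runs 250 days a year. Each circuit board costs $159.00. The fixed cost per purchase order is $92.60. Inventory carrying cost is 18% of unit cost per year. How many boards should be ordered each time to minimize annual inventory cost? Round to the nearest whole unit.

Annual demand D = 144 × 250 = 36,000.
Holding cost H = 0.18 × $159.00 = $28.6200 per unit per year.
EOQ = √(2DS / H) = √(2 × 36,000 × 92.6 / 28.62).
= √(6,667,200 / 28.62) = √232,955.9748 ≈ 482.655.

Q* ≈ 483 boards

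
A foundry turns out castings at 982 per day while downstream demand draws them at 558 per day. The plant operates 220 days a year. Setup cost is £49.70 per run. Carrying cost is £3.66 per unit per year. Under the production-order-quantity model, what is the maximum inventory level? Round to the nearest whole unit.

Annual demand D = 558 × 220 = 122,760.
Production build-up factor (1 − d/p) = 1 − 558/982 = 0.4318.
Q* = √(2DS / (H(1 − d/p))) = √(2 × 122,760 × 49.7 / (3.66 × 0.4318)).
= √(12,202,344 / 1.5803) ≈ 2778.778.
Maximum inventory = Q*(1 − d/p) = 2778.778 × 0.4318 ≈ 1199.798.

I_max ≈ 1,200 castings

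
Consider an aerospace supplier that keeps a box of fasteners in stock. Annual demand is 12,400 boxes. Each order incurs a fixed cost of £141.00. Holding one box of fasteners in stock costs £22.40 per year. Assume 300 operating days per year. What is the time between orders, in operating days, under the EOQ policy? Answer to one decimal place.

EOQ = √(2DS/H) = √(2 × 12,400 × 141 / 22.4) ≈ 395.10.
Cycle time = Q*/D × 300 = 395.10 / 12,400 × 300 ≈ 9.559 days.

T ≈ 9.6 days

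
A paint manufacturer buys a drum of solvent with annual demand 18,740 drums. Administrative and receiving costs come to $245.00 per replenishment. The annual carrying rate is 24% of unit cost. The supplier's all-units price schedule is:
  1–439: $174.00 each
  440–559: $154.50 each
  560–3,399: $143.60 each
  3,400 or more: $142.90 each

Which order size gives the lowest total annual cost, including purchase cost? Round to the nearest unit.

Q* ≈ 560 drums

Holding cost per unit per year at price C is H = 0.24·C.
Evaluate total cost at each tier's feasible EOQ or, if the EOQ is below the tier, at the tier's minimum quantity.
Tier 1 ($174.00): EOQ = 468.9 exceeds tier's upper bound 439, so this tier is dominated.
EOQ at $154.50 = 497.6 (feasible in tier 2): TC = 18,740×$154.50 + (18,740/497.6)×245 + (497.6/2)×0.24×$154.50 = $2,913,782.39.
EOQ at $143.60 = 516.2 < 560, so use break Q=560: TC = 18,740×$143.60 + (18,740/560.0)×245 + (560.0/2)×0.24×$143.60 = $2,708,912.67.
EOQ at $142.90 = 517.4 < 3400, so use break Q=3400: TC = 18,740×$142.90 + (18,740/3400.0)×245 + (3400.0/2)×0.24×$142.90 = $2,737,599.58.
Lowest total cost is $2,708,912.67 at Q = 560.0.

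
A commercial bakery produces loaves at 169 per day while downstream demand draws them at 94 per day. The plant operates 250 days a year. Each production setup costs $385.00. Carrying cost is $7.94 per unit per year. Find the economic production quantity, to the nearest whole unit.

Q* ≈ 2,266 loaves

Annual demand D = 94 × 250 = 23,500.
Production build-up factor (1 − d/p) = 1 − 94/169 = 0.4438.
Q* = √(2DS / (H(1 − d/p))) = √(2 × 23,500 × 385 / (7.94 × 0.4438)).
= √(18,095,000 / 3.5237) ≈ 2266.114.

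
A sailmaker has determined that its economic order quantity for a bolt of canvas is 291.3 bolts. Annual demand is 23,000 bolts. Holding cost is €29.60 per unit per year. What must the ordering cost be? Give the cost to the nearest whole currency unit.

S ≈ €55

Squaring Q* = √(2DS/H) gives Q*² = 2DS/H.
From Q* = √(2DS/H): S = Q*²H / (2D) = 291.3² × 29.6 / (2 × 23,000) = 54.6028.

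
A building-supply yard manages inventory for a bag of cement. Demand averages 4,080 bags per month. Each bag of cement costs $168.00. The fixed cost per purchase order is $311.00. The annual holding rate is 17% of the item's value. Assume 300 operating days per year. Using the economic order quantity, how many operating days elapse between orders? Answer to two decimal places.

T ≈ 6.33 days

Annual demand D = 4,080 × 12 = 48,960.
Holding cost H = 0.17 × $168.00 = $28.5600 per unit per year.
Q* = √(2DS/H) = √(2 × 48,960 × 311 / 28.56) ≈ 1032.61.
Cycle time = Q*/D × 300 = 1032.61 / 48,960 × 300 ≈ 6.327 days.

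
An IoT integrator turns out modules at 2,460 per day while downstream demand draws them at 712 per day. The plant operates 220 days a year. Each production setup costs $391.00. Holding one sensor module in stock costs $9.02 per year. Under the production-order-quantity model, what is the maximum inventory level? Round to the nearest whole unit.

Annual demand D = 712 × 220 = 156,640.
Production build-up factor (1 − d/p) = 1 − 712/2,460 = 0.7106.
Q* = √(2DS / (H(1 − d/p))) = √(2 × 156,640 × 391 / (9.02 × 0.7106)).
= √(122,492,480 / 6.4093) ≈ 4371.679.
Maximum inventory = Q*(1 − d/p) = 4371.679 × 0.7106 ≈ 3106.380.

I_max ≈ 3,106 modules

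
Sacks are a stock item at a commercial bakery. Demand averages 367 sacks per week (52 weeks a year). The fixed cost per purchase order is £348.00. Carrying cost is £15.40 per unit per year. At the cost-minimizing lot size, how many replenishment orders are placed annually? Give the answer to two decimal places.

Annual demand D = 367 × 52 = 19,084.
The optimal lot size = √(2DS/H) = √(2 × 19,084 × 348 / 15.4) ≈ 928.71.
Orders per year = D / Q* = 19,084 / 928.71 ≈ 20.549.

N ≈ 20.55 orders per year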